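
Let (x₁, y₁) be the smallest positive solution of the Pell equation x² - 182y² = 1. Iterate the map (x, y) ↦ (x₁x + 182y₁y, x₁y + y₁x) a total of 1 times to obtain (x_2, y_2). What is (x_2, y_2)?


Step 1: Find the fundamental solution (x₁, y₁) of x² - 182y² = 1.
  Expand √182 as a continued fraction. a₀ = ⌊√182⌋ = 13; iterate m_{k+1} = d_k·a_k − m_k, d_{k+1} = (182 − m_{k+1}²)/d_k, a_{k+1} = ⌊(a₀ + m_{k+1})/d_{k+1}⌋ (starting m₀ = 0, d₀ = 1), with convergents p_k = a_k·p_{k-1} + p_{k-2}, q_k = a_k·q_{k-1} + q_{k-2} (p₋₁ = 1, q₋₁ = 0):
  k = 0: a₀ = 13; p₀/q₀ = 13/1; p₀² − 182·q₀² = 169 − 182 = -13.
  k = 1: m = 13, d = 13, a = ⌊(13 + 13)/13⌋ = 2; p/q = (2·13 + 1)/(2·1 + 0) = 27/2; p² − 182·q² = 729 − 728 = 1.
  The first convergent with p² − 182·q² = 1 gives the fundamental solution (x₁, y₁) = (27, 2).
Step 2: Apply the recurrence (x_{n+1}, y_{n+1}) = (x₁x_n + 182y₁y_n, x₁y_n + y₁x_n) repeatedly.
  From (x_1, y_1) = (27, 2): x_2 = 27·27 + 182·2·2 = 1457; y_2 = 27·2 + 2·27 = 108.
Step 3: Verify x_2² - 182·y_2² = 2122849 - 2122848 = 1 (should be 1). ✓

(x_1, y_1) = (27, 2); (x_2, y_2) = (1457, 108).


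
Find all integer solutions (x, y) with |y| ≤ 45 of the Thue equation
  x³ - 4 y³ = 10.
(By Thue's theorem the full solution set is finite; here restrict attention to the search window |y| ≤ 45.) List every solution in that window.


The equation is x³ - 4y³ = 10. For fixed y, x³ = 4·y³ + 10, so a solution requires the RHS to be a perfect cube.
Strategy: iterate y from -45 to 45, compute RHS = 4·y³ + 10, and check whether it is a (positive or negative) perfect cube.
Check small values of y:
  y = 0: RHS = 10 is not a perfect cube.
  y = 1: RHS = 14 is not a perfect cube.
  y = -1: RHS = 6 is not a perfect cube.
  y = 2: RHS = 42 is not a perfect cube.
  y = -2: RHS = -22 is not a perfect cube.
  y = 3: RHS = 118 is not a perfect cube.
  y = -3: RHS = -98 is not a perfect cube.
Continuing the search up to |y| = 45 finds no solutions either.
No (x, y) in the scanned range satisfies the equation.

No integer solutions with |y| ≤ 45.


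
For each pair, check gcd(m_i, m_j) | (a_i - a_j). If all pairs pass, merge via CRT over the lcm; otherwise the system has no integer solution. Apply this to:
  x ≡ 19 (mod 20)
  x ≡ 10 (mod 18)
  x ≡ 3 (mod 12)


Moduli 20, 18, 12 are not pairwise coprime, so CRT works modulo lcm(m_i) when all pairwise compatibility conditions hold.
Pairwise compatibility: gcd(m_i, m_j) must divide a_i - a_j for every pair.
Merge one congruence at a time:
  Start: x ≡ 19 (mod 20).
  Combine with x ≡ 10 (mod 18): gcd(20, 18) = 2, and 10 - 19 = -9 is NOT divisible by 2.
    ⇒ system is inconsistent (no integer solution).

No solution (the system is inconsistent).


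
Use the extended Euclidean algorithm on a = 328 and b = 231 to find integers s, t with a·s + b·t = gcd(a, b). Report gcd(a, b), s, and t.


Euclidean algorithm on (328, 231) — divide until remainder is 0:
  328 = 1 · 231 + 97
  231 = 2 · 97 + 37
  97 = 2 · 37 + 23
  37 = 1 · 23 + 14
  23 = 1 · 14 + 9
  14 = 1 · 9 + 5
  9 = 1 · 5 + 4
  5 = 1 · 4 + 1
  4 = 4 · 1 + 0
gcd(328, 231) = 1.
Track Bezout coefficients alongside the remainders: start with r₀ = 328 = a·1 + b·0 (s = 1, t = 0) and r₁ = 231 = a·0 + b·1 (s = 0, t = 1); each new remainder r_{k+1} = r_{k-1} − q_k·r_k inherits s_{k+1} = s_{k-1} − q_k·s_k, t_{k+1} = t_{k-1} − q_k·t_k, so r_k = a·s_k + b·t_k at every step:
  q = 1: r = 97, s = 1 − 1·0 = 1, t = 0 − 1·1 = -1  (check: 328·1 + 231·(-1) = 97)
  q = 2: r = 37, s = 0 − 2·1 = -2, t = 1 − 2·(-1) = 3  (check: 328·(-2) + 231·3 = 37)
  q = 2: r = 23, s = 1 − 2·(-2) = 5, t = -1 − 2·3 = -7  (check: 328·5 + 231·(-7) = 23)
  q = 1: r = 14, s = -2 − 1·5 = -7, t = 3 − 1·(-7) = 10  (check: 328·(-7) + 231·10 = 14)
  q = 1: r = 9, s = 5 − 1·(-7) = 12, t = -7 − 1·10 = -17  (check: 328·12 + 231·(-17) = 9)
  q = 1: r = 5, s = -7 − 1·12 = -19, t = 10 − 1·(-17) = 27  (check: 328·(-19) + 231·27 = 5)
  q = 1: r = 4, s = 12 − 1·(-19) = 31, t = -17 − 1·27 = -44  (check: 328·31 + 231·(-44) = 4)
  q = 1: r = 1, s = -19 − 1·31 = -50, t = 27 − 1·(-44) = 71  (check: 328·(-50) + 231·71 = 1)
The row with r = 1 (the gcd) gives the Bezout coefficients s = -50, t = 71.
Result: 328 · (-50) + 231 · (71) = 1.

gcd(328, 231) = 1; s = -50, t = 71 (check: 328·(-50) + 231·71 = 1).


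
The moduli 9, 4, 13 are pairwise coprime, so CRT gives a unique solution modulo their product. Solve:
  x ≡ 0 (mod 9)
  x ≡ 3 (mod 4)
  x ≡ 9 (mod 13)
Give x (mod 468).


Moduli 9, 4, 13 are pairwise coprime; by CRT there is a unique solution modulo M = 9 · 4 · 13 = 468.
Solve pairwise, accumulating the modulus:
  Start with x ≡ 0 (mod 9).
  Combine with x ≡ 3 (mod 4): since gcd(9, 4) = 1, we get a unique residue mod 36.
    Write x = 0 + 9·t and substitute into x ≡ 3 (mod 4): 9·t ≡ 3 − 0 = 3 (mod 4).
    Reduce coefficients mod 4: 1·t ≡ 3 (mod 4).
    So t ≡ 3 (mod 4).
    Then x = 0 + 9·3 = 27, valid modulo lcm(9, 4) = 36: x ≡ 27 (mod 36).
  Combine with x ≡ 9 (mod 13): since gcd(36, 13) = 1, we get a unique residue mod 468.
    Write x = 27 + 36·t and substitute into x ≡ 9 (mod 13): 36·t ≡ 9 − 27 = -18 (mod 13).
    Reduce coefficients mod 13: 10·t ≡ 8 (mod 13).
    The inverse of 10 mod 13 is 4 (since 10·4 = 40 = 3·13 + 1), so t ≡ 4·8 = 32 ≡ 6 (mod 13).
    Then x = 27 + 36·6 = 243, valid modulo lcm(36, 13) = 468: x ≡ 243 (mod 468).
Verify: 243 mod 9 = 0 ✓, 243 mod 4 = 3 ✓, 243 mod 13 = 9 ✓.

x ≡ 243 (mod 468).


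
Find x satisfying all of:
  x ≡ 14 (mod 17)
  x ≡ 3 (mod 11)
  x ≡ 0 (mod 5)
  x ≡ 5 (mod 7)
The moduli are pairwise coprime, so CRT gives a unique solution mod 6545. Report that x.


Product of moduli M = 17 · 11 · 5 · 7 = 6545.
Merge one congruence at a time:
  Start: x ≡ 14 (mod 17).
  Combine with x ≡ 3 (mod 11); new modulus lcm = 187.
    Write x = 14 + 17·t and substitute into x ≡ 3 (mod 11): 17·t ≡ 3 − 14 = -11 (mod 11).
    Reduce coefficients mod 11: 6·t ≡ 0 (mod 11).
    The inverse of 6 mod 11 is 2 (since 6·2 = 12 = 1·11 + 1), so t ≡ 2·0 = 0 ≡ 0 (mod 11).
    Then x = 14 + 17·0 = 14, valid modulo lcm(17, 11) = 187: x ≡ 14 (mod 187).
  Combine with x ≡ 0 (mod 5); new modulus lcm = 935.
    Write x = 14 + 187·t and substitute into x ≡ 0 (mod 5): 187·t ≡ 0 − 14 = -14 (mod 5).
    Reduce coefficients mod 5: 2·t ≡ 1 (mod 5).
    The inverse of 2 mod 5 is 3 (since 2·3 = 6 = 1·5 + 1), so t ≡ 3·1 = 3 ≡ 3 (mod 5).
    Then x = 14 + 187·3 = 575, valid modulo lcm(187, 5) = 935: x ≡ 575 (mod 935).
  Combine with x ≡ 5 (mod 7); new modulus lcm = 6545.
    Write x = 575 + 935·t and substitute into x ≡ 5 (mod 7): 935·t ≡ 5 − 575 = -570 (mod 7).
    Reduce coefficients mod 7: 4·t ≡ 4 (mod 7).
    The inverse of 4 mod 7 is 2 (since 4·2 = 8 = 1·7 + 1), so t ≡ 2·4 = 8 ≡ 1 (mod 7).
    Then x = 575 + 935·1 = 1510, valid modulo lcm(935, 7) = 6545: x ≡ 1510 (mod 6545).
Verify against each original: 1510 mod 17 = 14, 1510 mod 11 = 3, 1510 mod 5 = 0, 1510 mod 7 = 5.

x ≡ 1510 (mod 6545).


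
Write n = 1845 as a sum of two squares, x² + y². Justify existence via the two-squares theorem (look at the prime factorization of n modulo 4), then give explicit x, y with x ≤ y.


Step 1: Factor n = 1845 = 3^2 · 5 · 41.
Step 2: Check the mod-4 condition on each prime factor: 3 ≡ 3 (mod 4), exponent 2 (must be even); 5 ≡ 1 (mod 4), exponent 1; 41 ≡ 1 (mod 4), exponent 1.
All primes ≡ 3 (mod 4) appear to even exponent (or don't appear), so by the two-squares theorem n IS expressible as a sum of two squares.
Step 3: Build a representation. Group n = k² · m with k = 3 and m = 5 · 41 = 205 (a product of primes ≡ 1 (mod 4)); a representation of m scales to one of n via (k·x)² + (k·y)² = k²(x² + y²). Each prime p ≡ 1 (mod 4) is itself a sum of two squares; find a² by testing p − a² for a perfect square:
  5: 5 − 1² = 4 = 2² ⇒ 5 = 1² + 2².
  41: 41 − 1² = 40, 41 − 2² = 37, 41 − 3² = 32, 41 − 4² = 25 = 5² ⇒ 41 = 4² + 5².
  Combine using the Brahmagupta–Fibonacci identity (a² + b²)(c² + d²) = (ac − bd)² + (ad + bc)² = (ac + bd)² + (ad − bc)²:
  5 · 41 = 205: from (1² + 2²)(4² + 5²), take (1·4 − 2·5, 1·5 + 2·4) = (4 − 10, 5 + 8) = (-6, 13); dropping signs (only squares matter) gives (6, 13); check 6² + 13² = 36 + 169 = 205 ✓.
  Scale by k = 3: (3·6, 3·13) = (18, 39).
Step 4: Order so x ≤ y and verify: 18² + 39² = 324 + 1521 = 1845 = n. ✓

n = 1845 = 18² + 39² (one valid representation with x ≤ y).


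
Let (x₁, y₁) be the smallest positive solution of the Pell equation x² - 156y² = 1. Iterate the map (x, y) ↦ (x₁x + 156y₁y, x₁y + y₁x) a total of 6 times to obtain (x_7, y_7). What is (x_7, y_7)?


Step 1: Find the fundamental solution (x₁, y₁) of x² - 156y² = 1.
  Expand √156 as a continued fraction. a₀ = ⌊√156⌋ = 12; iterate m_{k+1} = d_k·a_k − m_k, d_{k+1} = (156 − m_{k+1}²)/d_k, a_{k+1} = ⌊(a₀ + m_{k+1})/d_{k+1}⌋ (starting m₀ = 0, d₀ = 1), with convergents p_k = a_k·p_{k-1} + p_{k-2}, q_k = a_k·q_{k-1} + q_{k-2} (p₋₁ = 1, q₋₁ = 0):
  k = 0: a₀ = 12; p₀/q₀ = 12/1; p₀² − 156·q₀² = 144 − 156 = -12.
  k = 1: m = 12, d = 12, a = ⌊(12 + 12)/12⌋ = 2; p/q = (2·12 + 1)/(2·1 + 0) = 25/2; p² − 156·q² = 625 − 624 = 1.
  The first convergent with p² − 156·q² = 1 gives the fundamental solution (x₁, y₁) = (25, 2).
Step 2: Apply the recurrence (x_{n+1}, y_{n+1}) = (x₁x_n + 156y₁y_n, x₁y_n + y₁x_n) repeatedly.
  From (x_1, y_1) = (25, 2): x_2 = 25·25 + 156·2·2 = 1249; y_2 = 25·2 + 2·25 = 100.
  From (x_2, y_2) = (1249, 100): x_3 = 25·1249 + 156·2·100 = 62425; y_3 = 25·100 + 2·1249 = 4998.
  From (x_3, y_3) = (62425, 4998): x_4 = 25·62425 + 156·2·4998 = 3120001; y_4 = 25·4998 + 2·62425 = 249800.
  From (x_4, y_4) = (3120001, 249800): x_5 = 25·3120001 + 156·2·249800 = 155937625; y_5 = 25·249800 + 2·3120001 = 12485002.
  From (x_5, y_5) = (155937625, 12485002): x_6 = 25·155937625 + 156·2·12485002 = 7793761249; y_6 = 25·12485002 + 2·155937625 = 624000300.
  From (x_6, y_6) = (7793761249, 624000300): x_7 = 25·7793761249 + 156·2·624000300 = 389532124825; y_7 = 25·624000300 + 2·7793761249 = 31187529998.
Step 3: Verify x_7² - 156·y_7² = 151735276270679381280625 - 151735276270679381280624 = 1 (should be 1). ✓

(x_1, y_1) = (25, 2); (x_7, y_7) = (389532124825, 31187529998).


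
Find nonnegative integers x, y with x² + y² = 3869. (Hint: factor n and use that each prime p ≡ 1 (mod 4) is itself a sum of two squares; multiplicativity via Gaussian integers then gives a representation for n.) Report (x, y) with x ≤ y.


Step 1: Factor n = 3869 = 53 · 73.
Step 2: Check the mod-4 condition on each prime factor: 53 ≡ 1 (mod 4), exponent 1; 73 ≡ 1 (mod 4), exponent 1.
All primes ≡ 3 (mod 4) appear to even exponent (or don't appear), so by the two-squares theorem n IS expressible as a sum of two squares.
Step 3: Build a representation. Here n = 53 · 73 is a product of primes ≡ 1 (mod 4). Each prime p ≡ 1 (mod 4) is itself a sum of two squares; find a² by testing p − a² for a perfect square:
  53: 53 − 1² = 52, 53 − 2² = 49 = 7² ⇒ 53 = 2² + 7².
  73: 73 − 1² = 72, 73 − 2² = 69, 73 − 3² = 64 = 8² ⇒ 73 = 3² + 8².
  Combine using the Brahmagupta–Fibonacci identity (a² + b²)(c² + d²) = (ac − bd)² + (ad + bc)² = (ac + bd)² + (ad − bc)²:
  53 · 73 = 3869: from (2² + 7²)(3² + 8²), take (2·3 − 7·8, 2·8 + 7·3) = (6 − 56, 16 + 21) = (-50, 37); dropping signs (only squares matter) gives (50, 37); check 50² + 37² = 2500 + 1369 = 3869 ✓.
Step 4: Order so x ≤ y and verify: 37² + 50² = 1369 + 2500 = 3869 = n. ✓

n = 3869 = 37² + 50² (one valid representation with x ≤ y).


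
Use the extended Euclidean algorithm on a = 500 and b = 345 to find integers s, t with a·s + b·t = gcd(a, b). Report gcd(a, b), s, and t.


Euclidean algorithm on (500, 345) — divide until remainder is 0:
  500 = 1 · 345 + 155
  345 = 2 · 155 + 35
  155 = 4 · 35 + 15
  35 = 2 · 15 + 5
  15 = 3 · 5 + 0
gcd(500, 345) = 5.
Track Bezout coefficients alongside the remainders: start with r₀ = 500 = a·1 + b·0 (s = 1, t = 0) and r₁ = 345 = a·0 + b·1 (s = 0, t = 1); each new remainder r_{k+1} = r_{k-1} − q_k·r_k inherits s_{k+1} = s_{k-1} − q_k·s_k, t_{k+1} = t_{k-1} − q_k·t_k, so r_k = a·s_k + b·t_k at every step:
  q = 1: r = 155, s = 1 − 1·0 = 1, t = 0 − 1·1 = -1  (check: 500·1 + 345·(-1) = 155)
  q = 2: r = 35, s = 0 − 2·1 = -2, t = 1 − 2·(-1) = 3  (check: 500·(-2) + 345·3 = 35)
  q = 4: r = 15, s = 1 − 4·(-2) = 9, t = -1 − 4·3 = -13  (check: 500·9 + 345·(-13) = 15)
  q = 2: r = 5, s = -2 − 2·9 = -20, t = 3 − 2·(-13) = 29  (check: 500·(-20) + 345·29 = 5)
The row with r = 5 (the gcd) gives the Bezout coefficients s = -20, t = 29.
Result: 500 · (-20) + 345 · (29) = 5.

gcd(500, 345) = 5; s = -20, t = 29 (check: 500·(-20) + 345·29 = 5).


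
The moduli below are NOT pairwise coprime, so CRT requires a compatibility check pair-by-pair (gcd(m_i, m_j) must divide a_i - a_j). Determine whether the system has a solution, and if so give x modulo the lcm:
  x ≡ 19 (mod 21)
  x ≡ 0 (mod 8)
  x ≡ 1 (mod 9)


Moduli 21, 8, 9 are not pairwise coprime, so CRT works modulo lcm(m_i) when all pairwise compatibility conditions hold.
Pairwise compatibility: gcd(m_i, m_j) must divide a_i - a_j for every pair.
Merge one congruence at a time:
  Start: x ≡ 19 (mod 21).
  Combine with x ≡ 0 (mod 8): gcd(21, 8) = 1; 0 - 19 = -19, which IS divisible by 1, so compatible.
    Write x = 19 + 21·t and substitute into x ≡ 0 (mod 8): 21·t ≡ 0 − 19 = -19 (mod 8).
    Reduce coefficients mod 8: 5·t ≡ 5 (mod 8).
    The inverse of 5 mod 8 is 5 (since 5·5 = 25 = 3·8 + 1), so t ≡ 5·5 = 25 ≡ 1 (mod 8).
    Then x = 19 + 21·1 = 40, valid modulo lcm(21, 8) = 168: x ≡ 40 (mod 168).
  Combine with x ≡ 1 (mod 9): gcd(168, 9) = 3; 1 - 40 = -39, which IS divisible by 3, so compatible.
    Write x = 40 + 168·t and substitute into x ≡ 1 (mod 9): 168·t ≡ 1 − 40 = -39 (mod 9).
    Divide the congruence (and modulus) by g = 3: 56·t ≡ -13 (mod 3).
    Reduce coefficients mod 3: 2·t ≡ 2 (mod 3).
    The inverse of 2 mod 3 is 2 (since 2·2 = 4 = 1·3 + 1), so t ≡ 2·2 = 4 ≡ 1 (mod 3).
    Then x = 40 + 168·1 = 208, valid modulo lcm(168, 9) = 504: x ≡ 208 (mod 504).
Verify: 208 mod 21 = 19, 208 mod 8 = 0, 208 mod 9 = 1.

x ≡ 208 (mod 504).


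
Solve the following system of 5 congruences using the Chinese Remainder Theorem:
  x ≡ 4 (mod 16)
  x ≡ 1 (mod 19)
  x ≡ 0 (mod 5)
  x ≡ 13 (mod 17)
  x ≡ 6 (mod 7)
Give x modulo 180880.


Product of moduli M = 16 · 19 · 5 · 17 · 7 = 180880.
Merge one congruence at a time:
  Start: x ≡ 4 (mod 16).
  Combine with x ≡ 1 (mod 19); new modulus lcm = 304.
    Write x = 4 + 16·t and substitute into x ≡ 1 (mod 19): 16·t ≡ 1 − 4 = -3 (mod 19).
    Reduce coefficients mod 19: 16·t ≡ 16 (mod 19).
    The inverse of 16 mod 19 is 6 (since 16·6 = 96 = 5·19 + 1), so t ≡ 6·16 = 96 ≡ 1 (mod 19).
    Then x = 4 + 16·1 = 20, valid modulo lcm(16, 19) = 304: x ≡ 20 (mod 304).
  Combine with x ≡ 0 (mod 5); new modulus lcm = 1520.
    Write x = 20 + 304·t and substitute into x ≡ 0 (mod 5): 304·t ≡ 0 − 20 = -20 (mod 5).
    Reduce coefficients mod 5: 4·t ≡ 0 (mod 5).
    The inverse of 4 mod 5 is 4 (since 4·4 = 16 = 3·5 + 1), so t ≡ 4·0 = 0 ≡ 0 (mod 5).
    Then x = 20 + 304·0 = 20, valid modulo lcm(304, 5) = 1520: x ≡ 20 (mod 1520).
  Combine with x ≡ 13 (mod 17); new modulus lcm = 25840.
    Write x = 20 + 1520·t and substitute into x ≡ 13 (mod 17): 1520·t ≡ 13 − 20 = -7 (mod 17).
    Reduce coefficients mod 17: 7·t ≡ 10 (mod 17).
    The inverse of 7 mod 17 is 5 (since 7·5 = 35 = 2·17 + 1), so t ≡ 5·10 = 50 ≡ 16 (mod 17).
    Then x = 20 + 1520·16 = 24340, valid modulo lcm(1520, 17) = 25840: x ≡ 24340 (mod 25840).
  Combine with x ≡ 6 (mod 7); new modulus lcm = 180880.
    Write x = 24340 + 25840·t and substitute into x ≡ 6 (mod 7): 25840·t ≡ 6 − 24340 = -24334 (mod 7).
    Reduce coefficients mod 7: 3·t ≡ 5 (mod 7).
    The inverse of 3 mod 7 is 5 (since 3·5 = 15 = 2·7 + 1), so t ≡ 5·5 = 25 ≡ 4 (mod 7).
    Then x = 24340 + 25840·4 = 127700, valid modulo lcm(25840, 7) = 180880: x ≡ 127700 (mod 180880).
Verify against each original: 127700 mod 16 = 4, 127700 mod 19 = 1, 127700 mod 5 = 0, 127700 mod 17 = 13, 127700 mod 7 = 6.

x ≡ 127700 (mod 180880).


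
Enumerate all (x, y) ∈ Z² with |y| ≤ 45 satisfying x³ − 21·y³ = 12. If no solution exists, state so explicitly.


The equation is x³ - 21y³ = 12. For fixed y, x³ = 21·y³ + 12, so a solution requires the RHS to be a perfect cube.
Strategy: iterate y from -45 to 45, compute RHS = 21·y³ + 12, and check whether it is a (positive or negative) perfect cube.
Check small values of y:
  y = 0: RHS = 12 is not a perfect cube.
  y = 1: RHS = 33 is not a perfect cube.
  y = -1: RHS = -9 is not a perfect cube.
  y = 2: RHS = 180 is not a perfect cube.
  y = -2: RHS = -156 is not a perfect cube.
  y = 3: RHS = 579 is not a perfect cube.
  y = -3: RHS = -555 is not a perfect cube.
Continuing the search up to |y| = 45 finds no solutions either.
No (x, y) in the scanned range satisfies the equation.

No integer solutions with |y| ≤ 45.


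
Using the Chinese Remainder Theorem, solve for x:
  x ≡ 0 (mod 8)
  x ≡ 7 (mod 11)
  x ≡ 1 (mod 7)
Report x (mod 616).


Moduli 8, 11, 7 are pairwise coprime; by CRT there is a unique solution modulo M = 8 · 11 · 7 = 616.
Solve pairwise, accumulating the modulus:
  Start with x ≡ 0 (mod 8).
  Combine with x ≡ 7 (mod 11): since gcd(8, 11) = 1, we get a unique residue mod 88.
    Write x = 0 + 8·t and substitute into x ≡ 7 (mod 11): 8·t ≡ 7 − 0 = 7 (mod 11).
    The inverse of 8 mod 11 is 7 (since 8·7 = 56 = 5·11 + 1), so t ≡ 7·7 = 49 ≡ 5 (mod 11).
    Then x = 0 + 8·5 = 40, valid modulo lcm(8, 11) = 88: x ≡ 40 (mod 88).
  Combine with x ≡ 1 (mod 7): since gcd(88, 7) = 1, we get a unique residue mod 616.
    Write x = 40 + 88·t and substitute into x ≡ 1 (mod 7): 88·t ≡ 1 − 40 = -39 (mod 7).
    Reduce coefficients mod 7: 4·t ≡ 3 (mod 7).
    The inverse of 4 mod 7 is 2 (since 4·2 = 8 = 1·7 + 1), so t ≡ 2·3 = 6 ≡ 6 (mod 7).
    Then x = 40 + 88·6 = 568, valid modulo lcm(88, 7) = 616: x ≡ 568 (mod 616).
Verify: 568 mod 8 = 0 ✓, 568 mod 11 = 7 ✓, 568 mod 7 = 1 ✓.

x ≡ 568 (mod 616).


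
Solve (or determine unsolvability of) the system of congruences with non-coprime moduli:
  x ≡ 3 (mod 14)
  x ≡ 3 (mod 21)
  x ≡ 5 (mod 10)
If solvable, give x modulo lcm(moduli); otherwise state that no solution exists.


Moduli 14, 21, 10 are not pairwise coprime, so CRT works modulo lcm(m_i) when all pairwise compatibility conditions hold.
Pairwise compatibility: gcd(m_i, m_j) must divide a_i - a_j for every pair.
Merge one congruence at a time:
  Start: x ≡ 3 (mod 14).
  Combine with x ≡ 3 (mod 21): gcd(14, 21) = 7; 3 - 3 = 0, which IS divisible by 7, so compatible.
    Write x = 3 + 14·t and substitute into x ≡ 3 (mod 21): 14·t ≡ 3 − 3 = 0 (mod 21).
    Divide the congruence (and modulus) by g = 7: 2·t ≡ 0 (mod 3).
    The inverse of 2 mod 3 is 2 (since 2·2 = 4 = 1·3 + 1), so t ≡ 2·0 = 0 ≡ 0 (mod 3).
    Then x = 3 + 14·0 = 3, valid modulo lcm(14, 21) = 42: x ≡ 3 (mod 42).
  Combine with x ≡ 5 (mod 10): gcd(42, 10) = 2; 5 - 3 = 2, which IS divisible by 2, so compatible.
    Write x = 3 + 42·t and substitute into x ≡ 5 (mod 10): 42·t ≡ 5 − 3 = 2 (mod 10).
    Divide the congruence (and modulus) by g = 2: 21·t ≡ 1 (mod 5).
    Reduce coefficients mod 5: 1·t ≡ 1 (mod 5).
    So t ≡ 1 (mod 5).
    Then x = 3 + 42·1 = 45, valid modulo lcm(42, 10) = 210: x ≡ 45 (mod 210).
Verify: 45 mod 14 = 3, 45 mod 21 = 3, 45 mod 10 = 5.

x ≡ 45 (mod 210).


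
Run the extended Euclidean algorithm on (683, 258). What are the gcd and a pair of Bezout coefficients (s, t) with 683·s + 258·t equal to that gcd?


Euclidean algorithm on (683, 258) — divide until remainder is 0:
  683 = 2 · 258 + 167
  258 = 1 · 167 + 91
  167 = 1 · 91 + 76
  91 = 1 · 76 + 15
  76 = 5 · 15 + 1
  15 = 15 · 1 + 0
gcd(683, 258) = 1.
Track Bezout coefficients alongside the remainders: start with r₀ = 683 = a·1 + b·0 (s = 1, t = 0) and r₁ = 258 = a·0 + b·1 (s = 0, t = 1); each new remainder r_{k+1} = r_{k-1} − q_k·r_k inherits s_{k+1} = s_{k-1} − q_k·s_k, t_{k+1} = t_{k-1} − q_k·t_k, so r_k = a·s_k + b·t_k at every step:
  q = 2: r = 167, s = 1 − 2·0 = 1, t = 0 − 2·1 = -2  (check: 683·1 + 258·(-2) = 167)
  q = 1: r = 91, s = 0 − 1·1 = -1, t = 1 − 1·(-2) = 3  (check: 683·(-1) + 258·3 = 91)
  q = 1: r = 76, s = 1 − 1·(-1) = 2, t = -2 − 1·3 = -5  (check: 683·2 + 258·(-5) = 76)
  q = 1: r = 15, s = -1 − 1·2 = -3, t = 3 − 1·(-5) = 8  (check: 683·(-3) + 258·8 = 15)
  q = 5: r = 1, s = 2 − 5·(-3) = 17, t = -5 − 5·8 = -45  (check: 683·17 + 258·(-45) = 1)
The row with r = 1 (the gcd) gives the Bezout coefficients s = 17, t = -45.
Result: 683 · (17) + 258 · (-45) = 1.

gcd(683, 258) = 1; s = 17, t = -45 (check: 683·17 + 258·(-45) = 1).


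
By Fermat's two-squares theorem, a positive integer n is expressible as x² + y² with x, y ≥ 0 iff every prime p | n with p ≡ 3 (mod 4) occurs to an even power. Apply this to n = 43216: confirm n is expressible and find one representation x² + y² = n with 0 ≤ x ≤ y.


Step 1: Factor n = 43216 = 2^4 · 37 · 73.
Step 2: Check the mod-4 condition on each prime factor: 2 = 2 (special); 37 ≡ 1 (mod 4), exponent 1; 73 ≡ 1 (mod 4), exponent 1.
All primes ≡ 3 (mod 4) appear to even exponent (or don't appear), so by the two-squares theorem n IS expressible as a sum of two squares.
Step 3: Build a representation. Group n = k² · m with k = 4 and m = 37 · 73 = 2701 (a product of primes ≡ 1 (mod 4)); a representation of m scales to one of n via (k·x)² + (k·y)² = k²(x² + y²). Each prime p ≡ 1 (mod 4) is itself a sum of two squares; find a² by testing p − a² for a perfect square:
  37: 37 − 1² = 36 = 6² ⇒ 37 = 1² + 6².
  73: 73 − 1² = 72, 73 − 2² = 69, 73 − 3² = 64 = 8² ⇒ 73 = 3² + 8².
  Combine using the Brahmagupta–Fibonacci identity (a² + b²)(c² + d²) = (ac − bd)² + (ad + bc)² = (ac + bd)² + (ad − bc)²:
  37 · 73 = 2701: from (1² + 6²)(3² + 8²), take (1·3 − 6·8, 1·8 + 6·3) = (3 − 48, 8 + 18) = (-45, 26); dropping signs (only squares matter) gives (45, 26); check 45² + 26² = 2025 + 676 = 2701 ✓.
  Scale by k = 4: (4·45, 4·26) = (180, 104).
Step 4: Order so x ≤ y and verify: 104² + 180² = 10816 + 32400 = 43216 = n. ✓

n = 43216 = 104² + 180² (one valid representation with x ≤ y).


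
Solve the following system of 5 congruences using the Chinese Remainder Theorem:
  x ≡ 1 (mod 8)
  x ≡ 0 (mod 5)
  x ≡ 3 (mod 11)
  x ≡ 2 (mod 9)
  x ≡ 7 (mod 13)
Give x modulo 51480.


Product of moduli M = 8 · 5 · 11 · 9 · 13 = 51480.
Merge one congruence at a time:
  Start: x ≡ 1 (mod 8).
  Combine with x ≡ 0 (mod 5); new modulus lcm = 40.
    Write x = 1 + 8·t and substitute into x ≡ 0 (mod 5): 8·t ≡ 0 − 1 = -1 (mod 5).
    Reduce coefficients mod 5: 3·t ≡ 4 (mod 5).
    The inverse of 3 mod 5 is 2 (since 3·2 = 6 = 1·5 + 1), so t ≡ 2·4 = 8 ≡ 3 (mod 5).
    Then x = 1 + 8·3 = 25, valid modulo lcm(8, 5) = 40: x ≡ 25 (mod 40).
  Combine with x ≡ 3 (mod 11); new modulus lcm = 440.
    Write x = 25 + 40·t and substitute into x ≡ 3 (mod 11): 40·t ≡ 3 − 25 = -22 (mod 11).
    Reduce coefficients mod 11: 7·t ≡ 0 (mod 11).
    The inverse of 7 mod 11 is 8 (since 7·8 = 56 = 5·11 + 1), so t ≡ 8·0 = 0 ≡ 0 (mod 11).
    Then x = 25 + 40·0 = 25, valid modulo lcm(40, 11) = 440: x ≡ 25 (mod 440).
  Combine with x ≡ 2 (mod 9); new modulus lcm = 3960.
    Write x = 25 + 440·t and substitute into x ≡ 2 (mod 9): 440·t ≡ 2 − 25 = -23 (mod 9).
    Reduce coefficients mod 9: 8·t ≡ 4 (mod 9).
    The inverse of 8 mod 9 is 8 (since 8·8 = 64 = 7·9 + 1), so t ≡ 8·4 = 32 ≡ 5 (mod 9).
    Then x = 25 + 440·5 = 2225, valid modulo lcm(440, 9) = 3960: x ≡ 2225 (mod 3960).
  Combine with x ≡ 7 (mod 13); new modulus lcm = 51480.
    Write x = 2225 + 3960·t and substitute into x ≡ 7 (mod 13): 3960·t ≡ 7 − 2225 = -2218 (mod 13).
    Reduce coefficients mod 13: 8·t ≡ 5 (mod 13).
    The inverse of 8 mod 13 is 5 (since 8·5 = 40 = 3·13 + 1), so t ≡ 5·5 = 25 ≡ 12 (mod 13).
    Then x = 2225 + 3960·12 = 49745, valid modulo lcm(3960, 13) = 51480: x ≡ 49745 (mod 51480).
Verify against each original: 49745 mod 8 = 1, 49745 mod 5 = 0, 49745 mod 11 = 3, 49745 mod 9 = 2, 49745 mod 13 = 7.

x ≡ 49745 (mod 51480).


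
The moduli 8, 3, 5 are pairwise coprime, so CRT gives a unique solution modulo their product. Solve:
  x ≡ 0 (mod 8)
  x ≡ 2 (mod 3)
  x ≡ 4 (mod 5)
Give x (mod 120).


Moduli 8, 3, 5 are pairwise coprime; by CRT there is a unique solution modulo M = 8 · 3 · 5 = 120.
Solve pairwise, accumulating the modulus:
  Start with x ≡ 0 (mod 8).
  Combine with x ≡ 2 (mod 3): since gcd(8, 3) = 1, we get a unique residue mod 24.
    Write x = 0 + 8·t and substitute into x ≡ 2 (mod 3): 8·t ≡ 2 − 0 = 2 (mod 3).
    Reduce coefficients mod 3: 2·t ≡ 2 (mod 3).
    The inverse of 2 mod 3 is 2 (since 2·2 = 4 = 1·3 + 1), so t ≡ 2·2 = 4 ≡ 1 (mod 3).
    Then x = 0 + 8·1 = 8, valid modulo lcm(8, 3) = 24: x ≡ 8 (mod 24).
  Combine with x ≡ 4 (mod 5): since gcd(24, 5) = 1, we get a unique residue mod 120.
    Write x = 8 + 24·t and substitute into x ≡ 4 (mod 5): 24·t ≡ 4 − 8 = -4 (mod 5).
    Reduce coefficients mod 5: 4·t ≡ 1 (mod 5).
    The inverse of 4 mod 5 is 4 (since 4·4 = 16 = 3·5 + 1), so t ≡ 4·1 = 4 ≡ 4 (mod 5).
    Then x = 8 + 24·4 = 104, valid modulo lcm(24, 5) = 120: x ≡ 104 (mod 120).
Verify: 104 mod 8 = 0 ✓, 104 mod 3 = 2 ✓, 104 mod 5 = 4 ✓.

x ≡ 104 (mod 120).


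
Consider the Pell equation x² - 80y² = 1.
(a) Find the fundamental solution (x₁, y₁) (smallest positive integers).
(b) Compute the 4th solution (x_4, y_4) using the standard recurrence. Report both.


Step 1: Find the fundamental solution (x₁, y₁) of x² - 80y² = 1.
  Expand √80 as a continued fraction. a₀ = ⌊√80⌋ = 8; iterate m_{k+1} = d_k·a_k − m_k, d_{k+1} = (80 − m_{k+1}²)/d_k, a_{k+1} = ⌊(a₀ + m_{k+1})/d_{k+1}⌋ (starting m₀ = 0, d₀ = 1), with convergents p_k = a_k·p_{k-1} + p_{k-2}, q_k = a_k·q_{k-1} + q_{k-2} (p₋₁ = 1, q₋₁ = 0):
  k = 0: a₀ = 8; p₀/q₀ = 8/1; p₀² − 80·q₀² = 64 − 80 = -16.
  k = 1: m = 8, d = 16, a = ⌊(8 + 8)/16⌋ = 1; p/q = (1·8 + 1)/(1·1 + 0) = 9/1; p² − 80·q² = 81 − 80 = 1.
  The first convergent with p² − 80·q² = 1 gives the fundamental solution (x₁, y₁) = (9, 1).
Step 2: Apply the recurrence (x_{n+1}, y_{n+1}) = (x₁x_n + 80y₁y_n, x₁y_n + y₁x_n) repeatedly.
  From (x_1, y_1) = (9, 1): x_2 = 9·9 + 80·1·1 = 161; y_2 = 9·1 + 1·9 = 18.
  From (x_2, y_2) = (161, 18): x_3 = 9·161 + 80·1·18 = 2889; y_3 = 9·18 + 1·161 = 323.
  From (x_3, y_3) = (2889, 323): x_4 = 9·2889 + 80·1·323 = 51841; y_4 = 9·323 + 1·2889 = 5796.
Step 3: Verify x_4² - 80·y_4² = 2687489281 - 2687489280 = 1 (should be 1). ✓

(x_1, y_1) = (9, 1); (x_4, y_4) = (51841, 5796).


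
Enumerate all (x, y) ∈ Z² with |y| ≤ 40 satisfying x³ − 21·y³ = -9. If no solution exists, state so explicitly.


The equation is x³ - 21y³ = -9. For fixed y, x³ = 21·y³ − 9, so a solution requires the RHS to be a perfect cube.
Strategy: iterate y from -40 to 40, compute RHS = 21·y³ − 9, and check whether it is a (positive or negative) perfect cube.
Check small values of y:
  y = 0: RHS = -9 is not a perfect cube.
  y = 1: RHS = 12 is not a perfect cube.
  y = -1: RHS = -30 is not a perfect cube.
  y = 2: RHS = 159 is not a perfect cube.
  y = -2: RHS = -177 is not a perfect cube.
  y = 3: RHS = 558 is not a perfect cube.
  y = -3: RHS = -576 is not a perfect cube.
Continuing the search up to |y| = 40 finds no solutions either.
No (x, y) in the scanned range satisfies the equation.

No integer solutions with |y| ≤ 40.


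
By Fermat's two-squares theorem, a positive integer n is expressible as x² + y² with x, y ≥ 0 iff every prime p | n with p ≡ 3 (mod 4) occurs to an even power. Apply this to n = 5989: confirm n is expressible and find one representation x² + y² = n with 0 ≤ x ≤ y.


Step 1: Factor n = 5989 = 53 · 113.
Step 2: Check the mod-4 condition on each prime factor: 53 ≡ 1 (mod 4), exponent 1; 113 ≡ 1 (mod 4), exponent 1.
All primes ≡ 3 (mod 4) appear to even exponent (or don't appear), so by the two-squares theorem n IS expressible as a sum of two squares.
Step 3: Build a representation. Here n = 53 · 113 is a product of primes ≡ 1 (mod 4). Each prime p ≡ 1 (mod 4) is itself a sum of two squares; find a² by testing p − a² for a perfect square:
  53: 53 − 1² = 52, 53 − 2² = 49 = 7² ⇒ 53 = 2² + 7².
  113: 113 − 1² = 112, 113 − 2² = 109, 113 − 3² = 104, 113 − 4² = 97, 113 − 5² = 88, 113 − 6² = 77, 113 − 7² = 64 = 8² ⇒ 113 = 7² + 8².
  Combine using the Brahmagupta–Fibonacci identity (a² + b²)(c² + d²) = (ac − bd)² + (ad + bc)² = (ac + bd)² + (ad − bc)²:
  53 · 113 = 5989: from (2² + 7²)(7² + 8²), take (2·7 − 7·8, 2·8 + 7·7) = (14 − 56, 16 + 49) = (-42, 65); dropping signs (only squares matter) gives (42, 65); check 42² + 65² = 1764 + 4225 = 5989 ✓.
Step 4: Order so x ≤ y and verify: 42² + 65² = 1764 + 4225 = 5989 = n. ✓

n = 5989 = 42² + 65² (one valid representation with x ≤ y).


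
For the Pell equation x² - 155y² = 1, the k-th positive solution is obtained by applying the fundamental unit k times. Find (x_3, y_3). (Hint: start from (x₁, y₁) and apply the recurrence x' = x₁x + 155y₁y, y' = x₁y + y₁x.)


Step 1: Find the fundamental solution (x₁, y₁) of x² - 155y² = 1.
  Expand √155 as a continued fraction. a₀ = ⌊√155⌋ = 12; iterate m_{k+1} = d_k·a_k − m_k, d_{k+1} = (155 − m_{k+1}²)/d_k, a_{k+1} = ⌊(a₀ + m_{k+1})/d_{k+1}⌋ (starting m₀ = 0, d₀ = 1), with convergents p_k = a_k·p_{k-1} + p_{k-2}, q_k = a_k·q_{k-1} + q_{k-2} (p₋₁ = 1, q₋₁ = 0):
  k = 0: a₀ = 12; p₀/q₀ = 12/1; p₀² − 155·q₀² = 144 − 155 = -11.
  k = 1: m = 12, d = 11, a = ⌊(12 + 12)/11⌋ = 2; p/q = (2·12 + 1)/(2·1 + 0) = 25/2; p² − 155·q² = 625 − 620 = 5.
  k = 2: m = 10, d = 5, a = ⌊(12 + 10)/5⌋ = 4; p/q = (4·25 + 12)/(4·2 + 1) = 112/9; p² − 155·q² = 12544 − 12555 = -11.
  k = 3: m = 10, d = 11, a = ⌊(12 + 10)/11⌋ = 2; p/q = (2·112 + 25)/(2·9 + 2) = 249/20; p² − 155·q² = 62001 − 62000 = 1.
  The first convergent with p² − 155·q² = 1 gives the fundamental solution (x₁, y₁) = (249, 20).
Step 2: Apply the recurrence (x_{n+1}, y_{n+1}) = (x₁x_n + 155y₁y_n, x₁y_n + y₁x_n) repeatedly.
  From (x_1, y_1) = (249, 20): x_2 = 249·249 + 155·20·20 = 124001; y_2 = 249·20 + 20·249 = 9960.
  From (x_2, y_2) = (124001, 9960): x_3 = 249·124001 + 155·20·9960 = 61752249; y_3 = 249·9960 + 20·124001 = 4960060.
Step 3: Verify x_3² - 155·y_3² = 3813340256558001 - 3813340256558000 = 1 (should be 1). ✓

(x_1, y_1) = (249, 20); (x_3, y_3) = (61752249, 4960060).


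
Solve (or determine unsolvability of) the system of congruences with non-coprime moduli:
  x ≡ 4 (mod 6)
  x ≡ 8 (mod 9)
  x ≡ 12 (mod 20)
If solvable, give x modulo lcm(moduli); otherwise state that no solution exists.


Moduli 6, 9, 20 are not pairwise coprime, so CRT works modulo lcm(m_i) when all pairwise compatibility conditions hold.
Pairwise compatibility: gcd(m_i, m_j) must divide a_i - a_j for every pair.
Merge one congruence at a time:
  Start: x ≡ 4 (mod 6).
  Combine with x ≡ 8 (mod 9): gcd(6, 9) = 3, and 8 - 4 = 4 is NOT divisible by 3.
    ⇒ system is inconsistent (no integer solution).

No solution (the system is inconsistent).


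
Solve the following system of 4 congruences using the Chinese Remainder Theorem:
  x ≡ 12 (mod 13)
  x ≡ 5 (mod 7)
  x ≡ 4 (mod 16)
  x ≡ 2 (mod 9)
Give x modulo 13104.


Product of moduli M = 13 · 7 · 16 · 9 = 13104.
Merge one congruence at a time:
  Start: x ≡ 12 (mod 13).
  Combine with x ≡ 5 (mod 7); new modulus lcm = 91.
    Write x = 12 + 13·t and substitute into x ≡ 5 (mod 7): 13·t ≡ 5 − 12 = -7 (mod 7).
    Reduce coefficients mod 7: 6·t ≡ 0 (mod 7).
    The inverse of 6 mod 7 is 6 (since 6·6 = 36 = 5·7 + 1), so t ≡ 6·0 = 0 ≡ 0 (mod 7).
    Then x = 12 + 13·0 = 12, valid modulo lcm(13, 7) = 91: x ≡ 12 (mod 91).
  Combine with x ≡ 4 (mod 16); new modulus lcm = 1456.
    Write x = 12 + 91·t and substitute into x ≡ 4 (mod 16): 91·t ≡ 4 − 12 = -8 (mod 16).
    Reduce coefficients mod 16: 11·t ≡ 8 (mod 16).
    The inverse of 11 mod 16 is 3 (since 11·3 = 33 = 2·16 + 1), so t ≡ 3·8 = 24 ≡ 8 (mod 16).
    Then x = 12 + 91·8 = 740, valid modulo lcm(91, 16) = 1456: x ≡ 740 (mod 1456).
  Combine with x ≡ 2 (mod 9); new modulus lcm = 13104.
    Write x = 740 + 1456·t and substitute into x ≡ 2 (mod 9): 1456·t ≡ 2 − 740 = -738 (mod 9).
    Reduce coefficients mod 9: 7·t ≡ 0 (mod 9).
    The inverse of 7 mod 9 is 4 (since 7·4 = 28 = 3·9 + 1), so t ≡ 4·0 = 0 ≡ 0 (mod 9).
    Then x = 740 + 1456·0 = 740, valid modulo lcm(1456, 9) = 13104: x ≡ 740 (mod 13104).
Verify against each original: 740 mod 13 = 12, 740 mod 7 = 5, 740 mod 16 = 4, 740 mod 9 = 2.

x ≡ 740 (mod 13104).


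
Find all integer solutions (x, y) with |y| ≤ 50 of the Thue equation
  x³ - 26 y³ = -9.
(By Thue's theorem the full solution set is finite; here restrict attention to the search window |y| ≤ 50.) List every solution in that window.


The equation is x³ - 26y³ = -9. For fixed y, x³ = 26·y³ − 9, so a solution requires the RHS to be a perfect cube.
Strategy: iterate y from -50 to 50, compute RHS = 26·y³ − 9, and check whether it is a (positive or negative) perfect cube.
Check small values of y:
  y = 0: RHS = -9 is not a perfect cube.
  y = 1: RHS = 17 is not a perfect cube.
  y = -1: RHS = -35 is not a perfect cube.
  y = 2: RHS = 199 is not a perfect cube.
  y = -2: RHS = -217 is not a perfect cube.
  y = 3: RHS = 693 is not a perfect cube.
  y = -3: RHS = -711 is not a perfect cube.
Continuing the search up to |y| = 50 finds no solutions either.
No (x, y) in the scanned range satisfies the equation.

No integer solutions with |y| ≤ 50.


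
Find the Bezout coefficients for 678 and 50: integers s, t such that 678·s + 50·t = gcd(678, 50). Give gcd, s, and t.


Euclidean algorithm on (678, 50) — divide until remainder is 0:
  678 = 13 · 50 + 28
  50 = 1 · 28 + 22
  28 = 1 · 22 + 6
  22 = 3 · 6 + 4
  6 = 1 · 4 + 2
  4 = 2 · 2 + 0
gcd(678, 50) = 2.
Track Bezout coefficients alongside the remainders: start with r₀ = 678 = a·1 + b·0 (s = 1, t = 0) and r₁ = 50 = a·0 + b·1 (s = 0, t = 1); each new remainder r_{k+1} = r_{k-1} − q_k·r_k inherits s_{k+1} = s_{k-1} − q_k·s_k, t_{k+1} = t_{k-1} − q_k·t_k, so r_k = a·s_k + b·t_k at every step:
  q = 13: r = 28, s = 1 − 13·0 = 1, t = 0 − 13·1 = -13  (check: 678·1 + 50·(-13) = 28)
  q = 1: r = 22, s = 0 − 1·1 = -1, t = 1 − 1·(-13) = 14  (check: 678·(-1) + 50·14 = 22)
  q = 1: r = 6, s = 1 − 1·(-1) = 2, t = -13 − 1·14 = -27  (check: 678·2 + 50·(-27) = 6)
  q = 3: r = 4, s = -1 − 3·2 = -7, t = 14 − 3·(-27) = 95  (check: 678·(-7) + 50·95 = 4)
  q = 1: r = 2, s = 2 − 1·(-7) = 9, t = -27 − 1·95 = -122  (check: 678·9 + 50·(-122) = 2)
The row with r = 2 (the gcd) gives the Bezout coefficients s = 9, t = -122.
Result: 678 · (9) + 50 · (-122) = 2.

gcd(678, 50) = 2; s = 9, t = -122 (check: 678·9 + 50·(-122) = 2).


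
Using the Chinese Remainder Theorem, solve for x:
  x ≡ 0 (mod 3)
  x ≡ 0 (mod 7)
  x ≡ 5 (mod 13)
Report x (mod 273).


Moduli 3, 7, 13 are pairwise coprime; by CRT there is a unique solution modulo M = 3 · 7 · 13 = 273.
Solve pairwise, accumulating the modulus:
  Start with x ≡ 0 (mod 3).
  Combine with x ≡ 0 (mod 7): since gcd(3, 7) = 1, we get a unique residue mod 21.
    Write x = 0 + 3·t and substitute into x ≡ 0 (mod 7): 3·t ≡ 0 − 0 = 0 (mod 7).
    The inverse of 3 mod 7 is 5 (since 3·5 = 15 = 2·7 + 1), so t ≡ 5·0 = 0 ≡ 0 (mod 7).
    Then x = 0 + 3·0 = 0, valid modulo lcm(3, 7) = 21: x ≡ 0 (mod 21).
  Combine with x ≡ 5 (mod 13): since gcd(21, 13) = 1, we get a unique residue mod 273.
    Write x = 0 + 21·t and substitute into x ≡ 5 (mod 13): 21·t ≡ 5 − 0 = 5 (mod 13).
    Reduce coefficients mod 13: 8·t ≡ 5 (mod 13).
    The inverse of 8 mod 13 is 5 (since 8·5 = 40 = 3·13 + 1), so t ≡ 5·5 = 25 ≡ 12 (mod 13).
    Then x = 0 + 21·12 = 252, valid modulo lcm(21, 13) = 273: x ≡ 252 (mod 273).
Verify: 252 mod 3 = 0 ✓, 252 mod 7 = 0 ✓, 252 mod 13 = 5 ✓.

x ≡ 252 (mod 273).


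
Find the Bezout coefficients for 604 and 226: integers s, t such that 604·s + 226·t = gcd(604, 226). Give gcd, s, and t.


Euclidean algorithm on (604, 226) — divide until remainder is 0:
  604 = 2 · 226 + 152
  226 = 1 · 152 + 74
  152 = 2 · 74 + 4
  74 = 18 · 4 + 2
  4 = 2 · 2 + 0
gcd(604, 226) = 2.
Track Bezout coefficients alongside the remainders: start with r₀ = 604 = a·1 + b·0 (s = 1, t = 0) and r₁ = 226 = a·0 + b·1 (s = 0, t = 1); each new remainder r_{k+1} = r_{k-1} − q_k·r_k inherits s_{k+1} = s_{k-1} − q_k·s_k, t_{k+1} = t_{k-1} − q_k·t_k, so r_k = a·s_k + b·t_k at every step:
  q = 2: r = 152, s = 1 − 2·0 = 1, t = 0 − 2·1 = -2  (check: 604·1 + 226·(-2) = 152)
  q = 1: r = 74, s = 0 − 1·1 = -1, t = 1 − 1·(-2) = 3  (check: 604·(-1) + 226·3 = 74)
  q = 2: r = 4, s = 1 − 2·(-1) = 3, t = -2 − 2·3 = -8  (check: 604·3 + 226·(-8) = 4)
  q = 18: r = 2, s = -1 − 18·3 = -55, t = 3 − 18·(-8) = 147  (check: 604·(-55) + 226·147 = 2)
The row with r = 2 (the gcd) gives the Bezout coefficients s = -55, t = 147.
Result: 604 · (-55) + 226 · (147) = 2.

gcd(604, 226) = 2; s = -55, t = 147 (check: 604·(-55) + 226·147 = 2).


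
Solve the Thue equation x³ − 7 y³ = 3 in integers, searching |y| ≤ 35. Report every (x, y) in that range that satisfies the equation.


The equation is x³ - 7y³ = 3. For fixed y, x³ = 7·y³ + 3, so a solution requires the RHS to be a perfect cube.
Strategy: iterate y from -35 to 35, compute RHS = 7·y³ + 3, and check whether it is a (positive or negative) perfect cube.
Check small values of y:
  y = 0: RHS = 3 is not a perfect cube.
  y = 1: RHS = 10 is not a perfect cube.
  y = -1: RHS = -4 is not a perfect cube.
  y = 2: RHS = 59 is not a perfect cube.
  y = -2: RHS = -53 is not a perfect cube.
  y = 3: RHS = 192 is not a perfect cube.
  y = -3: RHS = -186 is not a perfect cube.
Continuing the search up to |y| = 35 finds no solutions either.
No (x, y) in the scanned range satisfies the equation.

No integer solutions with |y| ≤ 35.


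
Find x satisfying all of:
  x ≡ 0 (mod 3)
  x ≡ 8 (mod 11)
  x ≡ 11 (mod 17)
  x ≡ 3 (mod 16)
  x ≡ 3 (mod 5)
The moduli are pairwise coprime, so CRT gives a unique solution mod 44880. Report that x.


Product of moduli M = 3 · 11 · 17 · 16 · 5 = 44880.
Merge one congruence at a time:
  Start: x ≡ 0 (mod 3).
  Combine with x ≡ 8 (mod 11); new modulus lcm = 33.
    Write x = 0 + 3·t and substitute into x ≡ 8 (mod 11): 3·t ≡ 8 − 0 = 8 (mod 11).
    The inverse of 3 mod 11 is 4 (since 3·4 = 12 = 1·11 + 1), so t ≡ 4·8 = 32 ≡ 10 (mod 11).
    Then x = 0 + 3·10 = 30, valid modulo lcm(3, 11) = 33: x ≡ 30 (mod 33).
  Combine with x ≡ 11 (mod 17); new modulus lcm = 561.
    Write x = 30 + 33·t and substitute into x ≡ 11 (mod 17): 33·t ≡ 11 − 30 = -19 (mod 17).
    Reduce coefficients mod 17: 16·t ≡ 15 (mod 17).
    The inverse of 16 mod 17 is 16 (since 16·16 = 256 = 15·17 + 1), so t ≡ 16·15 = 240 ≡ 2 (mod 17).
    Then x = 30 + 33·2 = 96, valid modulo lcm(33, 17) = 561: x ≡ 96 (mod 561).
  Combine with x ≡ 3 (mod 16); new modulus lcm = 8976.
    Write x = 96 + 561·t and substitute into x ≡ 3 (mod 16): 561·t ≡ 3 − 96 = -93 (mod 16).
    Reduce coefficients mod 16: 1·t ≡ 3 (mod 16).
    So t ≡ 3 (mod 16).
    Then x = 96 + 561·3 = 1779, valid modulo lcm(561, 16) = 8976: x ≡ 1779 (mod 8976).
  Combine with x ≡ 3 (mod 5); new modulus lcm = 44880.
    Write x = 1779 + 8976·t and substitute into x ≡ 3 (mod 5): 8976·t ≡ 3 − 1779 = -1776 (mod 5).
    Reduce coefficients mod 5: 1·t ≡ 4 (mod 5).
    So t ≡ 4 (mod 5).
    Then x = 1779 + 8976·4 = 37683, valid modulo lcm(8976, 5) = 44880: x ≡ 37683 (mod 44880).
Verify against each original: 37683 mod 3 = 0, 37683 mod 11 = 8, 37683 mod 17 = 11, 37683 mod 16 = 3, 37683 mod 5 = 3.

x ≡ 37683 (mod 44880).
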